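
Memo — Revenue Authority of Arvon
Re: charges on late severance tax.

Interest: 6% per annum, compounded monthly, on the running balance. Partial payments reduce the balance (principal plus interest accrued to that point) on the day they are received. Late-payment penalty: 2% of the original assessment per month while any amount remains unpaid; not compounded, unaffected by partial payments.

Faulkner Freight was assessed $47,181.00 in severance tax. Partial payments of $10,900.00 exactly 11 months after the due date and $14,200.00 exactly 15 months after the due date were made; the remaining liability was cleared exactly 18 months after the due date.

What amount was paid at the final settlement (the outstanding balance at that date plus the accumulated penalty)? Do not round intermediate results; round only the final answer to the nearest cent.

Monthly rate = 6% ÷ 12 = 0.5%
Balance at month 11: $47,181.0000 × (1 + 0.005)^11 = $49,841.8118…
After $10,900.00 payment: $49,841.8118… − $10,900.00 = $38,941.8118…
Balance at month 15: $38,941.8118… × (1 + 0.005)^4 = $39,726.5088…
After $14,200.00 payment: $39,726.5088… − $14,200.00 = $25,526.5088…
Balance at month 18: $25,526.5088… × (1 + 0.005)^3 = $25,911.3241…
Penalty: 18 × 2% × $47,181.00 = $16,985.16
Final settlement = outstanding balance + penalty = $25,911.3241… + $16,985.16 = $42,896.48

$42,896.48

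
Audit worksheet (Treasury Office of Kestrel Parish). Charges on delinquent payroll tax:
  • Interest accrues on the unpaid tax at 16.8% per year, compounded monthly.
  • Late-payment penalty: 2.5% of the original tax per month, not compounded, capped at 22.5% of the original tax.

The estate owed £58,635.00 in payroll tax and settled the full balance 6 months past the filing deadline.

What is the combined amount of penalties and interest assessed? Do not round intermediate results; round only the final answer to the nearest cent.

£13,896.23

Penalty: 6 × 2.5% × £58,635.00 = £8,795.25 (below the 22.5% cap of £13,192.88…)
Interest (16.8%/yr ÷ 12 = 1.4%/month): £58,635.00 × ((1 + 0.014)^6 − 1) = £5,100.9788…
Penalties + interest = £8,795.2500 + £5,100.9788… = £13,896.23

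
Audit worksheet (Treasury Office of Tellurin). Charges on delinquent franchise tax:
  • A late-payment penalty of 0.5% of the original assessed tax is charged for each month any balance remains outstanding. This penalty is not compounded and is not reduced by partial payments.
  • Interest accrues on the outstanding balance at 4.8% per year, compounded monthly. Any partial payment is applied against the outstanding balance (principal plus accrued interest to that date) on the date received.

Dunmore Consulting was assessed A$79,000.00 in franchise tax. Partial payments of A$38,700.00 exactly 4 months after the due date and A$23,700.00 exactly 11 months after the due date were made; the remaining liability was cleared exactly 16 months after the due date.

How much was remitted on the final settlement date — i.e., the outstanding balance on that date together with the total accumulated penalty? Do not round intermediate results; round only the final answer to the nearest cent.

A$25,753.72

Monthly rate = 4.8% ÷ 12 = 0.4%
Balance at month 4: A$79,000.0000 × (1 + 0.004)^4 = A$80,271.6042…
After A$38,700.00 payment: A$80,271.6042… − A$38,700.00 = A$41,571.6042…
Balance at month 11: A$41,571.6042… × (1 + 0.004)^7 = A$42,749.6707…
After A$23,700.00 payment: A$42,749.6707… − A$23,700.00 = A$19,049.6707…
Balance at month 16: A$19,049.6707… × (1 + 0.004)^5 = A$19,433.7243…
Penalty: 16 × 0.5% × A$79,000.00 = A$6,320.00
Final settlement = outstanding balance + penalty = A$19,433.7243… + A$6,320.00 = A$25,753.72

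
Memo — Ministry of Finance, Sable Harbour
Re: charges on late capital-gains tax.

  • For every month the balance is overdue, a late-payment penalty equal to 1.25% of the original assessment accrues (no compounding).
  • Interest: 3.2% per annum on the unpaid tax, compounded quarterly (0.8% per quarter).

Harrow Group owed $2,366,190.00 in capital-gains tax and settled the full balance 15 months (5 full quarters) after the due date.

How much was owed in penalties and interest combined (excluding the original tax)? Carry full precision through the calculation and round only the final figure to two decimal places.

Late-payment penalty = 1.25% × $2,366,190.00 × 15 mo = $443,660.63…
Interest: $2,366,190.00 × ((1 + 0.008)^5 − 1) = $2,366,190.00 × 0.0406451… = $96,174.1250…
Penalties + interest = $443,660.6250 + $96,174.1250… = $539,834.75

$539,834.75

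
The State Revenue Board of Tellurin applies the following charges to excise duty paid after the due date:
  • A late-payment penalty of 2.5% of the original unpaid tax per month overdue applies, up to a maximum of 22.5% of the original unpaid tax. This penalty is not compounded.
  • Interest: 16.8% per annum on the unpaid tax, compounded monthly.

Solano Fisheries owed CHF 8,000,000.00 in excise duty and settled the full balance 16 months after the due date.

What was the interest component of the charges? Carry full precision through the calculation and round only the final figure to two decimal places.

CHF 1,993,031.74

Interest (16.8%/yr ÷ 12 = 1.4%/month): CHF 8,000,000.00 × ((1 + 0.014)^16 − 1) = CHF 1,993,031.7429…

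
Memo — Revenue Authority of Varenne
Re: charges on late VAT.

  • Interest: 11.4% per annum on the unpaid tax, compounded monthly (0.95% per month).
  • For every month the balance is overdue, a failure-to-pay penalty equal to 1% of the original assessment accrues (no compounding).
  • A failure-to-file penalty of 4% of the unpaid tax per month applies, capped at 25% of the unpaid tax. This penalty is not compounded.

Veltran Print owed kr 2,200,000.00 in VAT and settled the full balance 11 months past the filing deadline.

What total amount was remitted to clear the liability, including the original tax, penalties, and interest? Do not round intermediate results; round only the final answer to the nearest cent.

Failure-to-file: 11 × 4% × kr 2,200,000.00 = kr 968,000.00, capped at 25% × kr 2,200,000.00 = kr 550,000.00
Failure-to-pay penalty = 1% × kr 2,200,000.00 × 11 mo = kr 242,000.00
Interest: kr 2,200,000.00 × ((1 + 0.0095)^11 − 1) = kr 2,200,000.00 × 0.1096079… = kr 241,137.4698…
Total = kr 2,200,000.00 + kr 792,000.0000 + kr 241,137.4698… = kr 3,233,137.47

kr 3,233,137.47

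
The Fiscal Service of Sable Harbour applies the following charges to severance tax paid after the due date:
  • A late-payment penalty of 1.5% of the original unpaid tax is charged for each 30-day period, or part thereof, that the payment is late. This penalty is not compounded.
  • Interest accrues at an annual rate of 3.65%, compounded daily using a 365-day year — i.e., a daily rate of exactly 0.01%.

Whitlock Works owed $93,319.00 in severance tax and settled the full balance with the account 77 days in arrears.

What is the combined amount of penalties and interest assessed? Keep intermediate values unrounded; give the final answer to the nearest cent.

$4,920.65

Penalty periods: ⌈77/30⌉ = 3; penalty = 3 × 1.5% × $93,319.00 = $4,199.36…
Interest: $93,319.00 × ((1 + 0.0001)^77 − 1) = $93,319.00 × 0.00772933… = $721.2937…
Penalties + interest = $4,199.3550 + $721.2937… = $4,920.65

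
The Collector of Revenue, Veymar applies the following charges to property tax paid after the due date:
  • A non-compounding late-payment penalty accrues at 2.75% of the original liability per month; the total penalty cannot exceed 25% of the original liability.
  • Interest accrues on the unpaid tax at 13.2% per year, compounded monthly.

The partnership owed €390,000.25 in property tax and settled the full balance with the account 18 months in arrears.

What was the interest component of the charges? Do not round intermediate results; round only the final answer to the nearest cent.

€84,881.73

Interest (13.2%/yr ÷ 12 = 1.1%/month): €390,000.25 × ((1 + 0.011)^18 − 1) = €84,881.7256…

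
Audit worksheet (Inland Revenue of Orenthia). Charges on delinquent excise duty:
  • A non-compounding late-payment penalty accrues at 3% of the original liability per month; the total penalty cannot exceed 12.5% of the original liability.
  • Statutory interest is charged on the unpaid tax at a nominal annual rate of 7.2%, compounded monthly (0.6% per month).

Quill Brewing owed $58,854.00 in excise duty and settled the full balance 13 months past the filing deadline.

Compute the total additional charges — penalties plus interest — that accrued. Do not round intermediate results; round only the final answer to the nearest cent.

$12,116.31

Penalty (uncapped): 13 × 3% × $58,854.00 = $22,953.06; cap = 12.5% × $58,854.00 = $7,356.75 → penalty = $7,356.75
Interest: $58,854.00 × ((1 + 0.006)^13 − 1) = $58,854.00 × 0.0808707… = $4,759.5649…
Penalties + interest = $7,356.7500 + $4,759.5649… = $12,116.31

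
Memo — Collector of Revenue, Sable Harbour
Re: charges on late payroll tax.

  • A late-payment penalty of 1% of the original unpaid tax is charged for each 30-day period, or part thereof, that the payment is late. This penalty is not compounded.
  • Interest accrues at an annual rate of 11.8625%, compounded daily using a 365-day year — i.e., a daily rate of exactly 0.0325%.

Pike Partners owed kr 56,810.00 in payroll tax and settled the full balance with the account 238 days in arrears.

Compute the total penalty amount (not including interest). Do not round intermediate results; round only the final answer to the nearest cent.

kr 4,544.80

Penalty periods: ⌈238/30⌉ = 8; penalty = 8 × 1% × kr 56,810.00 = kr 4,544.80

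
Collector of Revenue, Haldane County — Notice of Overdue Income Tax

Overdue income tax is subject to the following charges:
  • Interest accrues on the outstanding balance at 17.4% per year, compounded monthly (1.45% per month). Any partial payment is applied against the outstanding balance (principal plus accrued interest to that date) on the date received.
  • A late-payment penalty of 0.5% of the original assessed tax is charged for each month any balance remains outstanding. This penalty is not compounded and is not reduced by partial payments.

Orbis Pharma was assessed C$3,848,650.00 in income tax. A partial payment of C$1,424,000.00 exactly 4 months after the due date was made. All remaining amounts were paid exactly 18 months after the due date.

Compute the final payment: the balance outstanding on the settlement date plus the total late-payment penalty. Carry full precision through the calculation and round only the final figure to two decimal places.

Balance at month 4: C$3,848,650.0000 × (1 + 0.0145)^4 = C$4,076,773.8745…
After C$1,424,000.00 payment: C$4,076,773.8745… − C$1,424,000.00 = C$2,652,773.8745…
Balance at month 18: C$2,652,773.8745… × (1 + 0.0145)^14 = C$3,245,106.4749…
Penalty: 18 × 0.5% × C$3,848,650.00 = C$346,378.50
Final settlement = outstanding balance + penalty = C$3,245,106.4749… + C$346,378.50 = C$3,591,484.97

C$3,591,484.97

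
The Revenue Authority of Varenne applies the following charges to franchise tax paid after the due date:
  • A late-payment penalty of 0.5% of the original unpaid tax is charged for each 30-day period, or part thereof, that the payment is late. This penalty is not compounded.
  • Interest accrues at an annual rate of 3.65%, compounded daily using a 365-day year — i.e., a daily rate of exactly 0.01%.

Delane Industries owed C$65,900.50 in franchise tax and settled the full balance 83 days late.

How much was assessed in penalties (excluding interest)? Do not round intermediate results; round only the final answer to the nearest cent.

Penalty periods: ⌈83/30⌉ = 3; penalty = 3 × 0.5% × C$65,900.50 = C$988.51…

C$988.51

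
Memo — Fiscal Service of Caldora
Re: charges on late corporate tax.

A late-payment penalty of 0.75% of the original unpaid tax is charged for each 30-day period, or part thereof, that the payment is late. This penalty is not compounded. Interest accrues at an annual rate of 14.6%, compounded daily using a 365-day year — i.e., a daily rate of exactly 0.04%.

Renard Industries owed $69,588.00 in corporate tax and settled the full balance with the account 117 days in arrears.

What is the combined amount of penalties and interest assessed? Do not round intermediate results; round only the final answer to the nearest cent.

Penalty periods: ⌈117/30⌉ = 4; penalty = 4 × 0.75% × $69,588.00 = $2,087.64
Interest: $69,588.00 × ((1 + 0.0004)^117 − 1) = $69,588.00 × 0.04790260… = $3,333.4461…
Penalties + interest = $2,087.6400 + $3,333.4461… = $5,421.09

$5,421.09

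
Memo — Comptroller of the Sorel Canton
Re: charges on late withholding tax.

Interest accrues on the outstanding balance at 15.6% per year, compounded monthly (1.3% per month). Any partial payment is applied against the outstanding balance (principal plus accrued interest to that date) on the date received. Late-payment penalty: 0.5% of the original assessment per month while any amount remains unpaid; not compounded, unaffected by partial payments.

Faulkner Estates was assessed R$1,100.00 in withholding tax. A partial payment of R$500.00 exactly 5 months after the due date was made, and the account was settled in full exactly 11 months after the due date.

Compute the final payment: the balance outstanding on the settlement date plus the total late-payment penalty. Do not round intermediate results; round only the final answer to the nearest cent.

Balance at month 5: R$1,100.0000 × (1 + 0.013)^5 = R$1,173.3833…
After R$500.00 payment: R$1,173.3833… − R$500.00 = R$673.3833…
Balance at month 11: R$673.3833… × (1 + 0.013)^6 = R$727.6441…
Penalty: 11 × 0.5% × R$1,100.00 = R$60.50
Final settlement = outstanding balance + penalty = R$727.6441… + R$60.50 = R$788.14

R$788.14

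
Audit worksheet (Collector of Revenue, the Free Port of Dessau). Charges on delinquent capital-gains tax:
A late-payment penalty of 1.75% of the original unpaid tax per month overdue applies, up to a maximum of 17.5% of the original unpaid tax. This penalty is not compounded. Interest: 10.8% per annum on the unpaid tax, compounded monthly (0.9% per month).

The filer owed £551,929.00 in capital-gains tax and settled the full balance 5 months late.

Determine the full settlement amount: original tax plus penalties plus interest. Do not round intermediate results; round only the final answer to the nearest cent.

Penalty: 5 × 1.75% × £551,929.00 = £48,293.79… (below the 17.5% cap of £96,587.58…)
Interest: £551,929.00 × ((1 + 0.009)^5 − 1) = £551,929.00 × 0.0458173… = £25,287.9092…
Total = £551,929.00 + £48,293.7875 + £25,287.9092… = £625,510.70

£625,510.70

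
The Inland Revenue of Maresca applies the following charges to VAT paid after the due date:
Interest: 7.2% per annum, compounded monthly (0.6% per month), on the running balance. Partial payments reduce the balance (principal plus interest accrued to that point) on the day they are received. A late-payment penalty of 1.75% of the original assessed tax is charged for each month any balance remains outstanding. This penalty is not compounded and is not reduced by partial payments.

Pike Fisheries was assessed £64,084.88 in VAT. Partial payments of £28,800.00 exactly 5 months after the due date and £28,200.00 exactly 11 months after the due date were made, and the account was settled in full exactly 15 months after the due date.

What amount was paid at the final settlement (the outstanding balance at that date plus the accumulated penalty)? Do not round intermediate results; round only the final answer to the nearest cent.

Balance at month 5: £64,084.8800 × (1 + 0.006)^5 = £66,030.6358…
After £28,800.00 payment: £66,030.6358… − £28,800.00 = £37,230.6358…
Balance at month 11: £37,230.6358… × (1 + 0.006)^6 = £38,591.2048…
After £28,200.00 payment: £38,591.2048… − £28,200.00 = £10,391.2048…
Balance at month 15: £10,391.2048… × (1 + 0.006)^4 = £10,642.8472…
Penalty: 15 × 1.75% × £64,084.88 = £16,822.28…
Final settlement = outstanding balance + penalty = £10,642.8472… + £16,822.28… = £27,465.13

£27,465.13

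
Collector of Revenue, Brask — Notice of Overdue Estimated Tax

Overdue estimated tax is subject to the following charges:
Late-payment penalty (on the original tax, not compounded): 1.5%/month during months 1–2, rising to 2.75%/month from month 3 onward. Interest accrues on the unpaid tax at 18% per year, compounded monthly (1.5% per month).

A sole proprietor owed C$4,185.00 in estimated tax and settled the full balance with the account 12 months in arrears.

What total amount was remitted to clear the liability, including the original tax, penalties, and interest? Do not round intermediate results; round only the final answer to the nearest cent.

Penalty, months 1–2: 2 × 1.5% × C$4,185.00 = C$125.55
Penalty, months 3–12: 10 × 2.75% × C$4,185.00 = C$1,150.88…
Interest: C$4,185.00 × ((1 + 0.015)^12 − 1) = C$4,185.00 × 0.1956182… = C$818.6620…
Total = C$4,185.00 + C$1,276.4250 + C$818.6620… = C$6,280.09

C$6,280.09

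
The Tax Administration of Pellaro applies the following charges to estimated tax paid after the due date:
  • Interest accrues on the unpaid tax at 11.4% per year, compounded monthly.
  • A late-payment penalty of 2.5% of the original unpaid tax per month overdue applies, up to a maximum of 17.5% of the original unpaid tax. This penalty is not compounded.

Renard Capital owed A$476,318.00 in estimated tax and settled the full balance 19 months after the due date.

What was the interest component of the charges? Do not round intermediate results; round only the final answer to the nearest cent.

A$93,737.49

Interest (11.4%/yr ÷ 12 = 0.95%/month): A$476,318.00 × ((1 + 0.0095)^19 − 1) = A$93,737.4946…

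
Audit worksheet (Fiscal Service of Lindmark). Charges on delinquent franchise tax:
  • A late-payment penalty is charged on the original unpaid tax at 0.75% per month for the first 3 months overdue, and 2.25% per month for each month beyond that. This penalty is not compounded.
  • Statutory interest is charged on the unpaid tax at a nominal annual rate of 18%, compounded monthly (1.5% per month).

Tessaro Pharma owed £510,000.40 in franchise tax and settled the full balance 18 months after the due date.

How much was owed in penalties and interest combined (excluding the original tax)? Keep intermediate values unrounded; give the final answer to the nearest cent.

£340,343.99

Penalty, months 1–3: 3 × 0.75% × £510,000.40 = £11,475.01…
Penalty, months 4–18: 15 × 2.25% × £510,000.40 = £172,125.14…
Interest: £510,000.40 × ((1 + 0.015)^18 − 1) = £510,000.40 × 0.3073406… = £156,743.8472…
Penalties + interest = £183,600.1440 + £156,743.8472… = £340,343.99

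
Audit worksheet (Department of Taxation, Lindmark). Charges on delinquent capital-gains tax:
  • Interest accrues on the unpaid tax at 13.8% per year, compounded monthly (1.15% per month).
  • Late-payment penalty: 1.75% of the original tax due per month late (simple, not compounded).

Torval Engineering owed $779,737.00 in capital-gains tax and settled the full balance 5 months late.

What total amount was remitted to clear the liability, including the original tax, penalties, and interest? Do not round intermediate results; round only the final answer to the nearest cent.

Late-payment penalty: 5 × 1.75% × $779,737.00 = $68,226.99…
Interest: $779,737.00 × ((1 + 0.0115)^5 − 1) = $779,737.00 × 0.0588378… = $45,878.0069…
Total = $779,737.00 + $68,226.9875 + $45,878.0069… = $893,841.99

$893,841.99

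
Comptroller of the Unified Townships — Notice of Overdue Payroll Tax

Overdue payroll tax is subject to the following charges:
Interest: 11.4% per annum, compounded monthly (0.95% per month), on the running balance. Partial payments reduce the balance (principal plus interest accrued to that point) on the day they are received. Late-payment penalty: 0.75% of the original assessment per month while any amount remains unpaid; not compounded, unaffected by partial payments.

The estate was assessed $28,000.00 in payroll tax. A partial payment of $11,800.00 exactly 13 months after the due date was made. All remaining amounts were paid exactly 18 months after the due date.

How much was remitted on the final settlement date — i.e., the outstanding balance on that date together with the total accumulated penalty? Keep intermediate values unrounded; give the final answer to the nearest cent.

Balance at month 13: $28,000.0000 × (1 + 0.0095)^13 = $31,662.1377…
After $11,800.00 payment: $31,662.1377… − $11,800.00 = $19,862.1377…
Balance at month 18: $19,862.1377… × (1 + 0.0095)^5 = $20,823.6860…
Penalty: 18 × 0.75% × $28,000.00 = $3,780.00
Final settlement = outstanding balance + penalty = $20,823.6860… + $3,780.00 = $24,603.69

$24,603.69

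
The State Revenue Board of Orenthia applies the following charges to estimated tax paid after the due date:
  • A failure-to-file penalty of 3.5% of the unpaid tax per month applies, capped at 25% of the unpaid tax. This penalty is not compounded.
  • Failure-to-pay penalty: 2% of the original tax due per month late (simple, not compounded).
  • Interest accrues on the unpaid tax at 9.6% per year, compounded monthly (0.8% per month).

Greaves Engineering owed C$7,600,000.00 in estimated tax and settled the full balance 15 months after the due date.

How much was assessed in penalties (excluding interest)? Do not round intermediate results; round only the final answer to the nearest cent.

C$4,180,000.00

Failure-to-file: 15 × 3.5% × C$7,600,000.00 = C$3,990,000.00, capped at 25% × C$7,600,000.00 = C$1,900,000.00
Failure-to-pay penalty = 2% × C$7,600,000.00 × 15 mo = C$2,280,000.00
Total penalty = C$1,900,000.00 + C$2,280,000.00 = C$4,180,000.00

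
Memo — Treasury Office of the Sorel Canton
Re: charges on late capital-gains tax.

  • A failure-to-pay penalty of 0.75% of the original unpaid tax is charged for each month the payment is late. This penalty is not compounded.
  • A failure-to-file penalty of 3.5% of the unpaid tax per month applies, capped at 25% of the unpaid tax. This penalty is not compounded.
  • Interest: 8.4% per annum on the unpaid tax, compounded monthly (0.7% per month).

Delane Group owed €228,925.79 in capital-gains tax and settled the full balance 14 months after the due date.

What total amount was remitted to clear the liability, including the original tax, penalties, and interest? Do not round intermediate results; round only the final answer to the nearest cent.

Failure-to-file: 14 × 3.5% × €228,925.79 = €112,173.64…, capped at 25% × €228,925.79 = €57,231.45…
Failure-to-pay penalty: 14 × 0.75% × €228,925.79 = €24,037.21…
Interest: €228,925.79 × ((1 + 0.007)^14 − 1) = €228,925.79 × 0.1025863… = €23,484.6473…
Total = €228,925.79 + €81,268.6555… + €23,484.6473… = €333,679.09

€333,679.09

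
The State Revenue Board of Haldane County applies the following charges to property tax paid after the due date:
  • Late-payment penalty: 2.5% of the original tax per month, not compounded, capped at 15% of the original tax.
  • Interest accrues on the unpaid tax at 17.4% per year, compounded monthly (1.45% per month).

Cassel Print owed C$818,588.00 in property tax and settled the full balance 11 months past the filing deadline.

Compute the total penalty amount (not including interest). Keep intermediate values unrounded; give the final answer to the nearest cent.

Penalty (uncapped): 11 × 2.5% × C$818,588.00 = C$225,111.70; cap = 15% × C$818,588.00 = C$122,788.20 → penalty = C$122,788.20

C$122,788.20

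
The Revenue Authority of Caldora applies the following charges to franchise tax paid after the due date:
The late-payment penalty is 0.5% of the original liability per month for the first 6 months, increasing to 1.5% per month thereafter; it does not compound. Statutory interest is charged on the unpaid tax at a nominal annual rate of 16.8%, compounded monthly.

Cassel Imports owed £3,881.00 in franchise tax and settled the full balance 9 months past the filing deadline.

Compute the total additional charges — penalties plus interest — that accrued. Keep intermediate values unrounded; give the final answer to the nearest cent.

Penalty, months 1–6: 6 × 0.5% × £3,881.00 = £116.43
Penalty, months 7–9: 3 × 1.5% × £3,881.00 = £174.65…
Interest (16.8%/yr ÷ 12 = 1.4%/month): £3,881.00 × ((1 + 0.014)^9 − 1) = £517.3039…
Penalties + interest = £291.0750 + £517.3039… = £808.38

£808.38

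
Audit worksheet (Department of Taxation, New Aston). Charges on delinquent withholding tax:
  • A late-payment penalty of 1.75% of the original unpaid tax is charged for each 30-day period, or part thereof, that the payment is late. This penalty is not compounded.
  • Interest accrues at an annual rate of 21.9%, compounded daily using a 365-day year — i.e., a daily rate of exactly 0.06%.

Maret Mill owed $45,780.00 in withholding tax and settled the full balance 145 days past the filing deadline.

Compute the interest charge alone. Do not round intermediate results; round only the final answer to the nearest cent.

$4,159.95

Interest: $45,780.00 × ((1 + 0.0006)^145 − 1) = $45,780.00 × 0.09086822… = $4,159.9471…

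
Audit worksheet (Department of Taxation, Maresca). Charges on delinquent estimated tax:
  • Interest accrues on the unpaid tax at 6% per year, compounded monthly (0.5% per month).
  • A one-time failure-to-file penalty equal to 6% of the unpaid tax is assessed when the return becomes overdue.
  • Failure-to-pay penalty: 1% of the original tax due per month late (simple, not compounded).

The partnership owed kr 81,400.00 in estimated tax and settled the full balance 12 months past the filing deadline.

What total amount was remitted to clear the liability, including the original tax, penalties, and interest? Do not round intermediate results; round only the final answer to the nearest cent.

Failure-to-file penalty: 6% × kr 81,400.00 = kr 4,884.00
Failure-to-pay penalty = 1% × kr 81,400.00 × 12 mo = kr 9,768.00
Interest: kr 81,400.00 × ((1 + 0.005)^12 − 1) = kr 81,400.00 × 0.0616778… = kr 5,020.5739…
Total = kr 81,400.00 + kr 14,652.0000 + kr 5,020.5739… = kr 101,072.57

kr 101,072.57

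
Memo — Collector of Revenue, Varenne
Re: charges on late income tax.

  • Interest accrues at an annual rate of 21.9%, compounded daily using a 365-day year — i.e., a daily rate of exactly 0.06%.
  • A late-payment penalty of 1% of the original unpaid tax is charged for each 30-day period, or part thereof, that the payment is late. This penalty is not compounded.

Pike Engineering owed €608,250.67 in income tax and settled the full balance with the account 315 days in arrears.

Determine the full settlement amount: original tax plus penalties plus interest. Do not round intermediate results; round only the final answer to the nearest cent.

Penalty periods: ⌈315/30⌉ = 11; penalty = 11 × 1% × €608,250.67 = €66,907.57…
Interest: €608,250.67 × ((1 + 0.0006)^315 − 1) = €608,250.67 × 0.20797249… = €126,499.4039…
Total = €608,250.67 + €66,907.5737 + €126,499.4039… = €801,657.65

€801,657.65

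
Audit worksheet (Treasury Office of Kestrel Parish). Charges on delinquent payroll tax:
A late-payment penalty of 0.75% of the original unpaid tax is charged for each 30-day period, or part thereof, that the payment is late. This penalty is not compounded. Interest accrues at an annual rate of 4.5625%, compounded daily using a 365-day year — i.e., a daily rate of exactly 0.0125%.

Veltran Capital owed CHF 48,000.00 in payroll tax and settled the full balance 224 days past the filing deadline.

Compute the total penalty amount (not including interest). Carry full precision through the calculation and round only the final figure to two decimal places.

CHF 2,880.00

Penalty periods: ⌈224/30⌉ = 8; penalty = 8 × 0.75% × CHF 48,000.00 = CHF 2,880.00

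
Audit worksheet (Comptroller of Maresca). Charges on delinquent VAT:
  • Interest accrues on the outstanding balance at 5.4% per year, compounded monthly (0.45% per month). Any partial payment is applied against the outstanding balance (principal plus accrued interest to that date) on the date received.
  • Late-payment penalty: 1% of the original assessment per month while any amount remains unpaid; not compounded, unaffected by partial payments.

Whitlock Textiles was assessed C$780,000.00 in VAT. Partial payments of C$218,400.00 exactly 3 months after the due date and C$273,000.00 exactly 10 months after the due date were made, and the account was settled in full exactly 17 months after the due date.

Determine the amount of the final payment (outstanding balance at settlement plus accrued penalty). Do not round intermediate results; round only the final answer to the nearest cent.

Balance at month 3: C$780,000.0000 × (1 + 0.0045)^3 = C$790,577.4561…
After C$218,400.00 payment: C$790,577.4561… − C$218,400.00 = C$572,177.4561…
Balance at month 10: C$572,177.4561… × (1 + 0.0045)^7 = C$590,446.1975…
After C$273,000.00 payment: C$590,446.1975… − C$273,000.00 = C$317,446.1975…
Balance at month 17: C$317,446.1975… × (1 + 0.0045)^7 = C$327,581.7638…
Penalty: 17 × 1% × C$780,000.00 = C$132,600.00
Final settlement = outstanding balance + penalty = C$327,581.7638… + C$132,600.00 = C$460,181.76

C$460,181.76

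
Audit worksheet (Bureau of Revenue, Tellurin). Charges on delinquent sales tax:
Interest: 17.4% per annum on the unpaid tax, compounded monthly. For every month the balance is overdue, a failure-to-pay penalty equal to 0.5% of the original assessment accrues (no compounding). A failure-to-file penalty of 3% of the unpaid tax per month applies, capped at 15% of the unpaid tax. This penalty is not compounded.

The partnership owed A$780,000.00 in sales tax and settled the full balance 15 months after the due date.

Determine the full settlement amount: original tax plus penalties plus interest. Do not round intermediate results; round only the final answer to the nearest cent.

Failure-to-file: 15 × 3% × A$780,000.00 = A$351,000.00, capped at 15% × A$780,000.00 = A$117,000.00
Failure-to-pay penalty = 0.5% × A$780,000.00 × 15 mo = A$58,500.00
Interest (17.4%/yr ÷ 12 = 1.45%/month): A$780,000.00 × ((1 + 0.0145)^15 − 1) = A$188,000.0355…
Total = A$780,000.00 + A$175,500.0000 + A$188,000.0355… = A$1,143,500.04

A$1,143,500.04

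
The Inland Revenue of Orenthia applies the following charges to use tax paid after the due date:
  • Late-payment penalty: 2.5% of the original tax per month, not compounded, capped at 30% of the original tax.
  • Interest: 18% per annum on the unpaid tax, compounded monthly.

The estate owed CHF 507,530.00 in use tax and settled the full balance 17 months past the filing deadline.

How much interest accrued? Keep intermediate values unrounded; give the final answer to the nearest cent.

CHF 146,178.96

Interest (18%/yr ÷ 12 = 1.5%/month): CHF 507,530.00 × ((1 + 0.015)^17 − 1) = CHF 146,178.9585…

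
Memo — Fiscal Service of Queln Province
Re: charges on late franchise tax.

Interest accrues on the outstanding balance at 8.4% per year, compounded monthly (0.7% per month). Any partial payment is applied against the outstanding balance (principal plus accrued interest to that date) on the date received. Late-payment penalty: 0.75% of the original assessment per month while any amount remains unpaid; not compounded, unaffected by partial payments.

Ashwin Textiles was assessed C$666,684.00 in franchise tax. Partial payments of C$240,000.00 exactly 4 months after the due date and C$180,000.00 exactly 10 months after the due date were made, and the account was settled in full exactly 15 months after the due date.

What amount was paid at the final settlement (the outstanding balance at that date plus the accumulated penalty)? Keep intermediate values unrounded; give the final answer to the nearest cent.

Balance at month 4: C$666,684.0000 × (1 + 0.007)^4 = C$685,548.0734…
After C$240,000.00 payment: C$685,548.0734… − C$240,000.00 = C$445,548.0734…
Balance at month 10: C$445,548.0734… × (1 + 0.007)^6 = C$464,591.6429…
After C$180,000.00 payment: C$464,591.6429… − C$180,000.00 = C$284,591.6429…
Balance at month 15: C$284,591.6429… × (1 + 0.007)^5 = C$294,692.7798…
Penalty: 15 × 0.75% × C$666,684.00 = C$75,001.95
Final settlement = outstanding balance + penalty = C$294,692.7798… + C$75,001.95 = C$369,694.73

C$369,694.73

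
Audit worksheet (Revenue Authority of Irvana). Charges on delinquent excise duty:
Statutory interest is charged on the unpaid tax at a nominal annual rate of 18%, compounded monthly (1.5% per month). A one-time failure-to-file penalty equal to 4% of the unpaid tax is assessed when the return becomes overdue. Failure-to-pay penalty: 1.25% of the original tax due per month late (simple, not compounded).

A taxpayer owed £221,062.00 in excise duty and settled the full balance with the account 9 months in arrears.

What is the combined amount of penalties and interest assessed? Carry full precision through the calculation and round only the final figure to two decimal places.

Failure-to-file penalty: 4% × £221,062.00 = £8,842.48
Failure-to-pay penalty = 1.25% × £221,062.00 × 9 mo = £24,869.48…
Interest: £221,062.00 × ((1 + 0.015)^9 − 1) = £221,062.00 × 0.1433900… = £31,698.0747…
Penalties + interest = £33,711.9550 + £31,698.0747… = £65,410.03

£65,410.03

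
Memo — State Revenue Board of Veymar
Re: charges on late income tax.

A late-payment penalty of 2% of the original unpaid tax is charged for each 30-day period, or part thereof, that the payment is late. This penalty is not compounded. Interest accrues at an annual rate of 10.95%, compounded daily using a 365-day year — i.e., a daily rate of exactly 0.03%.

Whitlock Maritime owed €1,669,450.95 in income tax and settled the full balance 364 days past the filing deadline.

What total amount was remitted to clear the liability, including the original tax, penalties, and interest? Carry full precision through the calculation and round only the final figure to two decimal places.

Penalty periods: ⌈364/30⌉ = 13; penalty = 13 × 2% × €1,669,450.95 = €434,057.25…
Interest: €1,669,450.95 × ((1 + 0.0003)^364 − 1) = €1,669,450.95 × 0.11536714… = €192,599.7796…
Total = €1,669,450.95 + €434,057.2470 + €192,599.7796… = €2,296,107.98

€2,296,107.98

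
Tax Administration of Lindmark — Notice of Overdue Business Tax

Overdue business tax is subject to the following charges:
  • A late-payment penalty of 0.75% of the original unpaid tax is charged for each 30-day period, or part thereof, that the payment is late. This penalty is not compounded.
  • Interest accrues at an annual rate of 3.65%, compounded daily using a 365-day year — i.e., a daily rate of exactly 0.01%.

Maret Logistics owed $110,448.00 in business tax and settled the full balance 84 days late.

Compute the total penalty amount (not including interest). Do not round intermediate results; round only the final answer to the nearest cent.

Penalty periods: ⌈84/30⌉ = 3; penalty = 3 × 0.75% × $110,448.00 = $2,485.08

$2,485.08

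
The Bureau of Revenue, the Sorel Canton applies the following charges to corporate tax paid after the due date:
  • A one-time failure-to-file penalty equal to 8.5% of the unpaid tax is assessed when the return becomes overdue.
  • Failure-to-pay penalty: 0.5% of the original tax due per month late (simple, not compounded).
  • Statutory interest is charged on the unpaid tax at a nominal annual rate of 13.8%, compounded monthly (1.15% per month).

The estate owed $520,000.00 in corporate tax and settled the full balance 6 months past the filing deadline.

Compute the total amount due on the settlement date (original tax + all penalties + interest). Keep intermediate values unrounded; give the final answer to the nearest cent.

Failure-to-file penalty: 8.5% × $520,000.00 = $44,200.00
Failure-to-pay penalty: 6 × 0.5% × $520,000.00 = $15,600.00
Interest: $520,000.00 × ((1 + 0.0115)^6 − 1) = $520,000.00 × 0.0710144… = $36,927.5042…
Total = $520,000.00 + $59,800.0000 + $36,927.5042… = $616,727.50

$616,727.50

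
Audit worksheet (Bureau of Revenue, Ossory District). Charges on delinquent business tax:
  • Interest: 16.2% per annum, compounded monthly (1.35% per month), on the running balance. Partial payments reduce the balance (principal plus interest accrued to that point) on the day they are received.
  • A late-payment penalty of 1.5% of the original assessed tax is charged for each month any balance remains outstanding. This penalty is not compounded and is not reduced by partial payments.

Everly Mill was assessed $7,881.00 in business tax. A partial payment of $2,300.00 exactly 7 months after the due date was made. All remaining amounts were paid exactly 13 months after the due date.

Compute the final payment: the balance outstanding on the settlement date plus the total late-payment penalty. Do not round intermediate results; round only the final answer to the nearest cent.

$8,425.98

Balance at month 7: $7,881.0000 × (1 + 0.0135)^7 = $8,656.6050…
After $2,300.00 payment: $8,656.6050… − $2,300.00 = $6,356.6050…
Balance at month 13: $6,356.6050… × (1 + 0.0135)^6 = $6,889.1833…
Penalty: 13 × 1.5% × $7,881.00 = $1,536.80…
Final settlement = outstanding balance + penalty = $6,889.1833… + $1,536.80… = $8,425.98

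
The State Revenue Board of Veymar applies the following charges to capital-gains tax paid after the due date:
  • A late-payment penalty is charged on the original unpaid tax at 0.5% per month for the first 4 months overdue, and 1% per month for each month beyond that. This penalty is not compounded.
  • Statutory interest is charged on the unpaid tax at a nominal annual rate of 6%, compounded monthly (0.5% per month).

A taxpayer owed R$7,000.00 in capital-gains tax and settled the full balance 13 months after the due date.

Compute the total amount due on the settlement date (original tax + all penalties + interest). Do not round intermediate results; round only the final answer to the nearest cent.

R$8,238.90

Penalty, months 1–4: 4 × 0.5% × R$7,000.00 = R$140.00
Penalty, months 5–13: 9 × 1% × R$7,000.00 = R$630.00
Interest: R$7,000.00 × ((1 + 0.005)^13 − 1) = R$7,000.00 × 0.0669862… = R$468.9034…
Total = R$7,000.00 + R$770.0000 + R$468.9034… = R$8,238.90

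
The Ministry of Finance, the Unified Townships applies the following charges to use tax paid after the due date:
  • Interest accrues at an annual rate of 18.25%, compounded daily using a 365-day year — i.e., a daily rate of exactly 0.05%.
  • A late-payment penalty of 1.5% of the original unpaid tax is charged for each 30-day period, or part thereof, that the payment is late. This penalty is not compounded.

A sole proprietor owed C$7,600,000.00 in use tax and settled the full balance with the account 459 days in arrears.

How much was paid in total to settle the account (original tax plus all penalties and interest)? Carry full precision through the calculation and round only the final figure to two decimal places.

C$11,384,030.25

Penalty periods: ⌈459/30⌉ = 16; penalty = 16 × 1.5% × C$7,600,000.00 = C$1,824,000.00
Interest: C$7,600,000.00 × ((1 + 0.0005)^459 − 1) = C$7,600,000.00 × 0.25789872… = C$1,960,030.2512…
Total = C$7,600,000.00 + C$1,824,000.0000 + C$1,960,030.2512… = C$11,384,030.25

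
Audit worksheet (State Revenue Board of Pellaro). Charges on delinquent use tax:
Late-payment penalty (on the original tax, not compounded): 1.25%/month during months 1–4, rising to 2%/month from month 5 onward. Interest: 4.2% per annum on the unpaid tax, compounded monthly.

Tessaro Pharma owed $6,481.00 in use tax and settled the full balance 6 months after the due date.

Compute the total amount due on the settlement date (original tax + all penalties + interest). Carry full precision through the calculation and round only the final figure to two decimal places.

Penalty, months 1–4: 4 × 1.25% × $6,481.00 = $324.05
Penalty, months 5–6: 2 × 2% × $6,481.00 = $259.24
Interest (4.2%/yr ÷ 12 = 0.35%/month): $6,481.00 × ((1 + 0.0035)^6 − 1) = $137.2975…
Total = $6,481.00 + $583.2900 + $137.2975… = $7,201.59

$7,201.59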